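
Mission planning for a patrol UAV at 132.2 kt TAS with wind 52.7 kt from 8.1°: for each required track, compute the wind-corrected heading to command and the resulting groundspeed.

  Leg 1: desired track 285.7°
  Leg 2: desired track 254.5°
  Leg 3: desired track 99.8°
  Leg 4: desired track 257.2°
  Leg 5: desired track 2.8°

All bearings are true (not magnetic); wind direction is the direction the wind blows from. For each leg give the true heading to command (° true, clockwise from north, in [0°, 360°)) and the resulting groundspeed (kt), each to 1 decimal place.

Leg 1: heading=309.0°, groundspeed=114.5 kt
Leg 2: heading=275.9°, groundspeed=144.2 kt
Leg 3: heading=76.3°, groundspeed=122.8 kt
Leg 4: heading=279.1°, groundspeed=141.5 kt
Leg 5: heading=4.9°, groundspeed=79.6 kt

Leg 1: desired track 285.7°; wind correction +23.3° → command heading 309.0°, groundspeed 114.5 kt
Leg 2: desired track 254.5°; wind correction +21.4° → command heading 275.9°, groundspeed 144.2 kt
Leg 3: desired track 99.8°; wind correction -23.5° → command heading 76.3°, groundspeed 122.8 kt
Leg 4: desired track 257.2°; wind correction +21.9° → command heading 279.1°, groundspeed 141.5 kt
Leg 5: desired track 2.8°; wind correction +2.1° → command heading 4.9°, groundspeed 79.6 kt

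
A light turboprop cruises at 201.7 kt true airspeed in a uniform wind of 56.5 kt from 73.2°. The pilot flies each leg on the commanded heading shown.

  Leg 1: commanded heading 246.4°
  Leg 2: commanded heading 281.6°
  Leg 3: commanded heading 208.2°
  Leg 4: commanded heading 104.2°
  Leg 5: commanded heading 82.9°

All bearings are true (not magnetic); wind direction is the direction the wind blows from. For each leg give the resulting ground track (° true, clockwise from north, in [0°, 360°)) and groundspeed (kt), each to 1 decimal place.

Leg 1: track=247.9°, groundspeed=257.9 kt
Leg 2: track=275.5°, groundspeed=252.8 kt
Leg 3: track=217.6°, groundspeed=244.9 kt
Leg 4: track=115.0°, groundspeed=156.0 kt
Leg 5: track=86.6°, groundspeed=146.3 kt

Leg 1: heading 246.4°; drift +1.5° → track 247.9°, groundspeed 257.9 kt
Leg 2: heading 281.6°; drift -6.1° → track 275.5°, groundspeed 252.8 kt
Leg 3: heading 208.2°; drift +9.4° → track 217.6°, groundspeed 244.9 kt
Leg 4: heading 104.2°; drift +10.8° → track 115.0°, groundspeed 156.0 kt
Leg 5: heading 82.9°; drift +3.7° → track 86.6°, groundspeed 146.3 kt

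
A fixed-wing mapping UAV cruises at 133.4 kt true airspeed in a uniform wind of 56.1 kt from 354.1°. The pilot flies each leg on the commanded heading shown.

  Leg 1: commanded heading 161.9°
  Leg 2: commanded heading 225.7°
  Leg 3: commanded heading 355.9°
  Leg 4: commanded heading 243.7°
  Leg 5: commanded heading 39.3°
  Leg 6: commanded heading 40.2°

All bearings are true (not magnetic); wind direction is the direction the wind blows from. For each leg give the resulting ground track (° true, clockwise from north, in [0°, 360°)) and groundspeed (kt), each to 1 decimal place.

Leg 1: track=165.5°, groundspeed=188.6 kt
Leg 2: track=211.1°, groundspeed=173.9 kt
Leg 3: track=357.2°, groundspeed=77.3 kt
Leg 4: track=224.7°, groundspeed=161.7 kt
Leg 5: track=62.3°, groundspeed=102.0 kt
Leg 6: track=63.4°, groundspeed=102.8 kt

Leg 1: heading 161.9°; drift +3.6° → track 165.5°, groundspeed 188.6 kt
Leg 2: heading 225.7°; drift -14.6° → track 211.1°, groundspeed 173.9 kt
Leg 3: heading 355.9°; drift +1.3° → track 357.2°, groundspeed 77.3 kt
Leg 4: heading 243.7°; drift -19.0° → track 224.7°, groundspeed 161.7 kt
Leg 5: heading 39.3°; drift +23.0° → track 62.3°, groundspeed 102.0 kt
Leg 6: heading 40.2°; drift +23.2° → track 63.4°, groundspeed 102.8 kt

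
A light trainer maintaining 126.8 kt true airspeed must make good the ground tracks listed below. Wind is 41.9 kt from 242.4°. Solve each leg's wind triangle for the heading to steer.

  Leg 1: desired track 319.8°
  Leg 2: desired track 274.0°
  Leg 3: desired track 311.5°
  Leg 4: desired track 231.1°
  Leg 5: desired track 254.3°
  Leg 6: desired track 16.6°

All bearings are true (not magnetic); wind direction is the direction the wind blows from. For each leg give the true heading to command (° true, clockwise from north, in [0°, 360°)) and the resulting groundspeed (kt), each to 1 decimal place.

Leg 1: desired track 319.8°; wind correction -18.8° → command heading 301.0°, groundspeed 110.9 kt
Leg 2: desired track 274.0°; wind correction -10.0° → command heading 264.0°, groundspeed 89.2 kt
Leg 3: desired track 311.5°; wind correction -18.0° → command heading 293.5°, groundspeed 105.7 kt
Leg 4: desired track 231.1°; wind correction +3.7° → command heading 234.8°, groundspeed 85.4 kt
Leg 5: desired track 254.3°; wind correction -3.9° → command heading 250.4°, groundspeed 85.5 kt
Leg 6: desired track 16.6°; wind correction -13.7° → command heading 2.9°, groundspeed 152.4 kt

Leg 1: heading=301.0°, groundspeed=110.9 kt
Leg 2: heading=264.0°, groundspeed=89.2 kt
Leg 3: heading=293.5°, groundspeed=105.7 kt
Leg 4: heading=234.8°, groundspeed=85.4 kt
Leg 5: heading=250.4°, groundspeed=85.5 kt
Leg 6: heading=2.9°, groundspeed=152.4 kt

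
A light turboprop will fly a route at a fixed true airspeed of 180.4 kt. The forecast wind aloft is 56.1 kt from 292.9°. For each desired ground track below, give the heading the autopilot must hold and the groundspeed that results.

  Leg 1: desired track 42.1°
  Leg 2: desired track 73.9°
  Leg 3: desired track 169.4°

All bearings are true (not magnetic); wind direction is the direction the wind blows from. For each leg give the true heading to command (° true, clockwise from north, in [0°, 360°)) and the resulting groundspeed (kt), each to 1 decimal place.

Leg 1: desired track 42.1°; wind correction -17.1° → command heading 25.0°, groundspeed 190.9 kt
Leg 2: desired track 73.9°; wind correction -11.3° → command heading 62.6°, groundspeed 220.5 kt
Leg 3: desired track 169.4°; wind correction +15.0° → command heading 184.4°, groundspeed 205.2 kt

Leg 1: heading=25.0°, groundspeed=190.9 kt
Leg 2: heading=62.6°, groundspeed=220.5 kt
Leg 3: heading=184.4°, groundspeed=205.2 kt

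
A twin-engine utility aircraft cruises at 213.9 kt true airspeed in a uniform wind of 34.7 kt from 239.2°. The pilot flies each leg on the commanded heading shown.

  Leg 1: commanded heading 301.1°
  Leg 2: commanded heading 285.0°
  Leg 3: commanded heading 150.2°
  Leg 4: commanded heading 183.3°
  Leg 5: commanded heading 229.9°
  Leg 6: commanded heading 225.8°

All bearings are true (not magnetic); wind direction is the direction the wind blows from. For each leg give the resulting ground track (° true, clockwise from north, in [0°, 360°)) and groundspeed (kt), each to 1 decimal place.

Leg 1: heading 301.1°; drift +8.8° → track 309.9°, groundspeed 199.9 kt
Leg 2: heading 285.0°; drift +7.5° → track 292.5°, groundspeed 191.3 kt
Leg 3: heading 150.2°; drift -9.2° → track 141.0°, groundspeed 216.1 kt
Leg 4: heading 183.3°; drift -8.4° → track 174.9°, groundspeed 196.6 kt
Leg 5: heading 229.9°; drift -1.8° → track 228.1°, groundspeed 179.7 kt
Leg 6: heading 225.8°; drift -2.6° → track 223.2°, groundspeed 180.3 kt

Leg 1: track=309.9°, groundspeed=199.9 kt
Leg 2: track=292.5°, groundspeed=191.3 kt
Leg 3: track=141.0°, groundspeed=216.1 kt
Leg 4: track=174.9°, groundspeed=196.6 kt
Leg 5: track=228.1°, groundspeed=179.7 kt
Leg 6: track=223.2°, groundspeed=180.3 kt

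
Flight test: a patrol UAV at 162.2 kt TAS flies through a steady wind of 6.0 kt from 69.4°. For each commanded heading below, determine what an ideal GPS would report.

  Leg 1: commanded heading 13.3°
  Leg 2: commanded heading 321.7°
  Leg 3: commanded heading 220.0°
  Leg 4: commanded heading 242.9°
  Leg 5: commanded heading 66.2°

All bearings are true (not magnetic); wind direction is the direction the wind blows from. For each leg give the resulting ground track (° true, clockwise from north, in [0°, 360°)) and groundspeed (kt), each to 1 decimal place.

Leg 1: track=11.5°, groundspeed=158.9 kt
Leg 2: track=319.7°, groundspeed=164.1 kt
Leg 3: track=221.0°, groundspeed=167.5 kt
Leg 4: track=243.1°, groundspeed=168.2 kt
Leg 5: track=66.1°, groundspeed=156.2 kt

Leg 1: heading 13.3°; drift -1.8° → track 11.5°, groundspeed 158.9 kt
Leg 2: heading 321.7°; drift -2.0° → track 319.7°, groundspeed 164.1 kt
Leg 3: heading 220.0°; drift +1.0° → track 221.0°, groundspeed 167.5 kt
Leg 4: heading 242.9°; drift +0.2° → track 243.1°, groundspeed 168.2 kt
Leg 5: heading 66.2°; drift -0.1° → track 66.1°, groundspeed 156.2 kt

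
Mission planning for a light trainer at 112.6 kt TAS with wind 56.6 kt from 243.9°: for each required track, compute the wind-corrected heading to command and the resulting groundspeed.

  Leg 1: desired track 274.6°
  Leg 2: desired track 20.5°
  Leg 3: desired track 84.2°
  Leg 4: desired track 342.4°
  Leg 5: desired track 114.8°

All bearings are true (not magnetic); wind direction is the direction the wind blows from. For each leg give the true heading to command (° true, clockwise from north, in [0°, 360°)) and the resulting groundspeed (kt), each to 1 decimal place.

Leg 1: heading=259.7°, groundspeed=60.2 kt
Leg 2: heading=0.3°, groundspeed=146.8 kt
Leg 3: heading=94.2°, groundspeed=164.0 kt
Leg 4: heading=312.6°, groundspeed=106.1 kt
Leg 5: heading=137.8°, groundspeed=139.4 kt

Leg 1: desired track 274.6°; wind correction -14.9° → command heading 259.7°, groundspeed 60.2 kt
Leg 2: desired track 20.5°; wind correction -20.2° → command heading 0.3°, groundspeed 146.8 kt
Leg 3: desired track 84.2°; wind correction +10.0° → command heading 94.2°, groundspeed 164.0 kt
Leg 4: desired track 342.4°; wind correction -29.8° → command heading 312.6°, groundspeed 106.1 kt
Leg 5: desired track 114.8°; wind correction +23.0° → command heading 137.8°, groundspeed 139.4 kt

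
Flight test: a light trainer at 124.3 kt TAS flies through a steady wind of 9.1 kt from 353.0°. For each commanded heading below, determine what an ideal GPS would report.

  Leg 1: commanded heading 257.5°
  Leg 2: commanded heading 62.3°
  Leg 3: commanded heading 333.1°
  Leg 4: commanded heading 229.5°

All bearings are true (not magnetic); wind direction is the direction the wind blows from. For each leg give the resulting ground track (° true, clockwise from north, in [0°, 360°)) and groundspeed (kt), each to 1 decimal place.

Leg 1: heading 257.5°; drift -4.1° → track 253.4°, groundspeed 125.5 kt
Leg 2: heading 62.3°; drift +4.0° → track 66.3°, groundspeed 121.4 kt
Leg 3: heading 333.1°; drift -1.5° → track 331.6°, groundspeed 115.8 kt
Leg 4: heading 229.5°; drift -3.4° → track 226.1°, groundspeed 129.5 kt

Leg 1: track=253.4°, groundspeed=125.5 kt
Leg 2: track=66.3°, groundspeed=121.4 kt
Leg 3: track=331.6°, groundspeed=115.8 kt
Leg 4: track=226.1°, groundspeed=129.5 kt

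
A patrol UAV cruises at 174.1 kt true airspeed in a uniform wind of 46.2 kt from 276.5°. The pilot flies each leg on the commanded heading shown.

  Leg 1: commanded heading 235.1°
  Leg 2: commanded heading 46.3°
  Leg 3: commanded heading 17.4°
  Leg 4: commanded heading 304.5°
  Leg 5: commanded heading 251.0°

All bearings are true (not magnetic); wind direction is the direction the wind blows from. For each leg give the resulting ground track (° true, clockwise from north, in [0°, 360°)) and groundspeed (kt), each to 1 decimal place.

Leg 1: track=222.7°, groundspeed=142.8 kt
Leg 2: track=56.2°, groundspeed=206.7 kt
Leg 3: track=31.3°, groundspeed=188.4 kt
Leg 4: track=313.7°, groundspeed=135.1 kt
Leg 5: track=242.5°, groundspeed=133.9 kt

Leg 1: heading 235.1°; drift -12.4° → track 222.7°, groundspeed 142.8 kt
Leg 2: heading 46.3°; drift +9.9° → track 56.2°, groundspeed 206.7 kt
Leg 3: heading 17.4°; drift +13.9° → track 31.3°, groundspeed 188.4 kt
Leg 4: heading 304.5°; drift +9.2° → track 313.7°, groundspeed 135.1 kt
Leg 5: heading 251.0°; drift -8.5° → track 242.5°, groundspeed 133.9 kt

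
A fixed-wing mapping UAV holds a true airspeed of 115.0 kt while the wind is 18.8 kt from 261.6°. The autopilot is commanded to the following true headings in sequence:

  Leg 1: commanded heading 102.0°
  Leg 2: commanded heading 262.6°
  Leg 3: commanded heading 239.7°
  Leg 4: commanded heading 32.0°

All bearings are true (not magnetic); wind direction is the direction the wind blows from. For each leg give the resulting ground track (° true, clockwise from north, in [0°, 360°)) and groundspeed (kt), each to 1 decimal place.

Leg 1: track=99.2°, groundspeed=132.8 kt
Leg 2: track=262.8°, groundspeed=96.2 kt
Leg 3: track=235.6°, groundspeed=97.8 kt
Leg 4: track=38.4°, groundspeed=128.0 kt

Leg 1: heading 102.0°; drift -2.8° → track 99.2°, groundspeed 132.8 kt
Leg 2: heading 262.6°; drift +0.2° → track 262.8°, groundspeed 96.2 kt
Leg 3: heading 239.7°; drift -4.1° → track 235.6°, groundspeed 97.8 kt
Leg 4: heading 32.0°; drift +6.4° → track 38.4°, groundspeed 128.0 kt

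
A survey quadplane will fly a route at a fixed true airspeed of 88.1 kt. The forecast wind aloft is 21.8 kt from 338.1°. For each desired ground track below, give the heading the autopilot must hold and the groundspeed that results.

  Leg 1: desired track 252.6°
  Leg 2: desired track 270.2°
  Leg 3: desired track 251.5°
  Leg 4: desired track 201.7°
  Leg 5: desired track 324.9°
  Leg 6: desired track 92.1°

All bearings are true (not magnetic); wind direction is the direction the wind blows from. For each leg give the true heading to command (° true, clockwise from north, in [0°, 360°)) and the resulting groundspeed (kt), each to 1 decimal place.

Leg 1: heading=266.9°, groundspeed=83.7 kt
Leg 2: heading=283.5°, groundspeed=77.6 kt
Leg 3: heading=265.8°, groundspeed=84.1 kt
Leg 4: heading=211.5°, groundspeed=102.6 kt
Leg 5: heading=328.1°, groundspeed=66.7 kt
Leg 6: heading=79.0°, groundspeed=94.7 kt

Leg 1: desired track 252.6°; wind correction +14.3° → command heading 266.9°, groundspeed 83.7 kt
Leg 2: desired track 270.2°; wind correction +13.3° → command heading 283.5°, groundspeed 77.6 kt
Leg 3: desired track 251.5°; wind correction +14.3° → command heading 265.8°, groundspeed 84.1 kt
Leg 4: desired track 201.7°; wind correction +9.8° → command heading 211.5°, groundspeed 102.6 kt
Leg 5: desired track 324.9°; wind correction +3.2° → command heading 328.1°, groundspeed 66.7 kt
Leg 6: desired track 92.1°; wind correction -13.1° → command heading 79.0°, groundspeed 94.7 kt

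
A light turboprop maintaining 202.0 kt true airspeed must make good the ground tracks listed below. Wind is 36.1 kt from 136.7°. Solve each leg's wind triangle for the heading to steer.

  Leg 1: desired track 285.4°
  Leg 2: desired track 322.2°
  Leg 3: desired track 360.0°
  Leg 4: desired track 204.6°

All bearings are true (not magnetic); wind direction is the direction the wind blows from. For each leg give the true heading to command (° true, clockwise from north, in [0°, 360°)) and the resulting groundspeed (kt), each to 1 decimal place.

Leg 1: heading=280.1°, groundspeed=232.0 kt
Leg 2: heading=323.2°, groundspeed=237.9 kt
Leg 3: heading=7.0°, groundspeed=226.7 kt
Leg 4: heading=195.1°, groundspeed=185.6 kt

Leg 1: desired track 285.4°; wind correction -5.3° → command heading 280.1°, groundspeed 232.0 kt
Leg 2: desired track 322.2°; wind correction +1.0° → command heading 323.2°, groundspeed 237.9 kt
Leg 3: desired track 360.0°; wind correction +7.0° → command heading 7.0°, groundspeed 226.7 kt
Leg 4: desired track 204.6°; wind correction -9.5° → command heading 195.1°, groundspeed 185.6 kt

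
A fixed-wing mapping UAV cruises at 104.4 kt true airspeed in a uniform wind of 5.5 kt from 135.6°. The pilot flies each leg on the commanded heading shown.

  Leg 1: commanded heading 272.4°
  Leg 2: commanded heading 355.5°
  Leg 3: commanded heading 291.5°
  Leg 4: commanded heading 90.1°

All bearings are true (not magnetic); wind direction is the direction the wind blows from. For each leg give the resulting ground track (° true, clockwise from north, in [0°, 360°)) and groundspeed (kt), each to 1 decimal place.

Leg 1: heading 272.4°; drift +2.0° → track 274.4°, groundspeed 108.5 kt
Leg 2: heading 355.5°; drift -1.9° → track 353.6°, groundspeed 108.7 kt
Leg 3: heading 291.5°; drift +1.2° → track 292.7°, groundspeed 109.4 kt
Leg 4: heading 90.1°; drift -2.2° → track 87.9°, groundspeed 100.6 kt

Leg 1: track=274.4°, groundspeed=108.5 kt
Leg 2: track=353.6°, groundspeed=108.7 kt
Leg 3: track=292.7°, groundspeed=109.4 kt
Leg 4: track=87.9°, groundspeed=100.6 kt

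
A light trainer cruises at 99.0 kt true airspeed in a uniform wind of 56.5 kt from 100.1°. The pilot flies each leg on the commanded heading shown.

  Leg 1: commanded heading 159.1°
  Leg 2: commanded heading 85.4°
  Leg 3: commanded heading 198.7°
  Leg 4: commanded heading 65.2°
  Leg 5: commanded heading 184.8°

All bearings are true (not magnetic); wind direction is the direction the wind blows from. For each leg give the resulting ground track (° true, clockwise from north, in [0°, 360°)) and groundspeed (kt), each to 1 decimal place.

Leg 1: heading 159.1°; drift +34.7° → track 193.8°, groundspeed 85.0 kt
Leg 2: heading 85.4°; drift -17.9° → track 67.5°, groundspeed 46.6 kt
Leg 3: heading 198.7°; drift +27.5° → track 226.2°, groundspeed 121.1 kt
Leg 4: heading 65.2°; drift -31.5° → track 33.7°, groundspeed 61.8 kt
Leg 5: heading 184.8°; drift +31.0° → track 215.8°, groundspeed 109.4 kt

Leg 1: track=193.8°, groundspeed=85.0 kt
Leg 2: track=67.5°, groundspeed=46.6 kt
Leg 3: track=226.2°, groundspeed=121.1 kt
Leg 4: track=33.7°, groundspeed=61.8 kt
Leg 5: track=215.8°, groundspeed=109.4 kt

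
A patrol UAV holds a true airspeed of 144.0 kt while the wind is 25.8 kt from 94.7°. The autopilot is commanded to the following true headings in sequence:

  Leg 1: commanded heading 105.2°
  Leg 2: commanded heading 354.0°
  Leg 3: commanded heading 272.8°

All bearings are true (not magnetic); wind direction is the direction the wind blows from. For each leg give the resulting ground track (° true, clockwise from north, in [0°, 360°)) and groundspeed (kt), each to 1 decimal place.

Leg 1: heading 105.2°; drift +2.3° → track 107.5°, groundspeed 118.7 kt
Leg 2: heading 354.0°; drift -9.7° → track 344.3°, groundspeed 150.9 kt
Leg 3: heading 272.8°; drift +0.3° → track 273.1°, groundspeed 169.8 kt

Leg 1: track=107.5°, groundspeed=118.7 kt
Leg 2: track=344.3°, groundspeed=150.9 kt
Leg 3: track=273.1°, groundspeed=169.8 kt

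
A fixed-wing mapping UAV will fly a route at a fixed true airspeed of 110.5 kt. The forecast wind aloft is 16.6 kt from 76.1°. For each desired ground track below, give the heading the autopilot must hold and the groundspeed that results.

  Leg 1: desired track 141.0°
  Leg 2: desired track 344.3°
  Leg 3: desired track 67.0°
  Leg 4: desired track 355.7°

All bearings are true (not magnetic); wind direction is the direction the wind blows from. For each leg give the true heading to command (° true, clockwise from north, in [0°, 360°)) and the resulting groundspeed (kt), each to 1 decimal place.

Leg 1: heading=133.2°, groundspeed=102.4 kt
Leg 2: heading=352.9°, groundspeed=109.8 kt
Leg 3: heading=68.4°, groundspeed=94.1 kt
Leg 4: heading=4.2°, groundspeed=106.5 kt

Leg 1: desired track 141.0°; wind correction -7.8° → command heading 133.2°, groundspeed 102.4 kt
Leg 2: desired track 344.3°; wind correction +8.6° → command heading 352.9°, groundspeed 109.8 kt
Leg 3: desired track 67.0°; wind correction +1.4° → command heading 68.4°, groundspeed 94.1 kt
Leg 4: desired track 355.7°; wind correction +8.5° → command heading 4.2°, groundspeed 106.5 kt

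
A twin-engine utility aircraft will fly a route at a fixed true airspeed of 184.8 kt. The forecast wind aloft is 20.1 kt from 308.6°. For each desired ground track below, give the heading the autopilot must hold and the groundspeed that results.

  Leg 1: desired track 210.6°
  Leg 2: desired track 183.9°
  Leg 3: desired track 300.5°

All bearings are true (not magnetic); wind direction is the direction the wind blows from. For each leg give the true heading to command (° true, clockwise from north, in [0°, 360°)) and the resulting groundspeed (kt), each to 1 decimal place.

Leg 1: desired track 210.6°; wind correction +6.2° → command heading 216.8°, groundspeed 186.5 kt
Leg 2: desired track 183.9°; wind correction +5.1° → command heading 189.0°, groundspeed 195.5 kt
Leg 3: desired track 300.5°; wind correction +0.9° → command heading 301.4°, groundspeed 164.9 kt

Leg 1: heading=216.8°, groundspeed=186.5 kt
Leg 2: heading=189.0°, groundspeed=195.5 kt
Leg 3: heading=301.4°, groundspeed=164.9 kt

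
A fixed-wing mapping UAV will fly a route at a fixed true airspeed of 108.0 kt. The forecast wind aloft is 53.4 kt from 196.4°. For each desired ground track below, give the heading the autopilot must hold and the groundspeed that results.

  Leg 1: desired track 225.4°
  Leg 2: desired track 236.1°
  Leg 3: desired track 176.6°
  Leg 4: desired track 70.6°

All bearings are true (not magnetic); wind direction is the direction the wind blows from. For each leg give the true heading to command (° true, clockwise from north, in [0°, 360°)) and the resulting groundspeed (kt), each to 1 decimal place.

Leg 1: desired track 225.4°; wind correction -13.9° → command heading 211.5°, groundspeed 58.1 kt
Leg 2: desired track 236.1°; wind correction -18.4° → command heading 217.7°, groundspeed 61.4 kt
Leg 3: desired track 176.6°; wind correction +9.6° → command heading 186.2°, groundspeed 56.2 kt
Leg 4: desired track 70.6°; wind correction +23.6° → command heading 94.2°, groundspeed 130.2 kt

Leg 1: heading=211.5°, groundspeed=58.1 kt
Leg 2: heading=217.7°, groundspeed=61.4 kt
Leg 3: heading=186.2°, groundspeed=56.2 kt
Leg 4: heading=94.2°, groundspeed=130.2 kt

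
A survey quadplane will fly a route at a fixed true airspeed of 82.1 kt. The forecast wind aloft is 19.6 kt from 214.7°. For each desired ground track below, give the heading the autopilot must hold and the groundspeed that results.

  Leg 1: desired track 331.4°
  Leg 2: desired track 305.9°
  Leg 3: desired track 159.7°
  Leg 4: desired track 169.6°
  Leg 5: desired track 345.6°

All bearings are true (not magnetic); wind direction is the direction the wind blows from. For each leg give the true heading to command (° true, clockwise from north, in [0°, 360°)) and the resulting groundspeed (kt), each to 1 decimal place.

Leg 1: heading=319.1°, groundspeed=89.0 kt
Leg 2: heading=292.1°, groundspeed=80.1 kt
Leg 3: heading=171.0°, groundspeed=69.3 kt
Leg 4: heading=179.3°, groundspeed=67.1 kt
Leg 5: heading=335.2°, groundspeed=93.6 kt

Leg 1: desired track 331.4°; wind correction -12.3° → command heading 319.1°, groundspeed 89.0 kt
Leg 2: desired track 305.9°; wind correction -13.8° → command heading 292.1°, groundspeed 80.1 kt
Leg 3: desired track 159.7°; wind correction +11.3° → command heading 171.0°, groundspeed 69.3 kt
Leg 4: desired track 169.6°; wind correction +9.7° → command heading 179.3°, groundspeed 67.1 kt
Leg 5: desired track 345.6°; wind correction -10.4° → command heading 335.2°, groundspeed 93.6 kt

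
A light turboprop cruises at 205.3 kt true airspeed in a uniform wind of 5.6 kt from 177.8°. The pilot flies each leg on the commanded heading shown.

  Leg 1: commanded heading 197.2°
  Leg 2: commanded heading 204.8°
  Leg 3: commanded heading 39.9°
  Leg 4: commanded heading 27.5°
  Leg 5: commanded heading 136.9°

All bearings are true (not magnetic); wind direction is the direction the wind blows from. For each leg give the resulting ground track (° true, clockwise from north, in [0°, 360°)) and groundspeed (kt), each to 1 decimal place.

Leg 1: heading 197.2°; drift +0.5° → track 197.7°, groundspeed 200.0 kt
Leg 2: heading 204.8°; drift +0.7° → track 205.5°, groundspeed 200.3 kt
Leg 3: heading 39.9°; drift -1.0° → track 38.9°, groundspeed 209.5 kt
Leg 4: heading 27.5°; drift -0.8° → track 26.7°, groundspeed 210.2 kt
Leg 5: heading 136.9°; drift -1.0° → track 135.9°, groundspeed 201.1 kt

Leg 1: track=197.7°, groundspeed=200.0 kt
Leg 2: track=205.5°, groundspeed=200.3 kt
Leg 3: track=38.9°, groundspeed=209.5 kt
Leg 4: track=26.7°, groundspeed=210.2 kt
Leg 5: track=135.9°, groundspeed=201.1 kt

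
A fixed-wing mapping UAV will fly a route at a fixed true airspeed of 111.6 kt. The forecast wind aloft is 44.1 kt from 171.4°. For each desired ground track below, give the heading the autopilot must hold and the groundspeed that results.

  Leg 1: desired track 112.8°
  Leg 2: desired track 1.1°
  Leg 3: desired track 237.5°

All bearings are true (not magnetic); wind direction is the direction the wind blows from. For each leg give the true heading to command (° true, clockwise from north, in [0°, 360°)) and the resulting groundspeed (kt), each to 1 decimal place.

Leg 1: desired track 112.8°; wind correction +19.7° → command heading 132.5°, groundspeed 82.1 kt
Leg 2: desired track 1.1°; wind correction +3.8° → command heading 4.9°, groundspeed 154.8 kt
Leg 3: desired track 237.5°; wind correction -21.2° → command heading 216.3°, groundspeed 86.2 kt

Leg 1: heading=132.5°, groundspeed=82.1 kt
Leg 2: heading=4.9°, groundspeed=154.8 kt
Leg 3: heading=216.3°, groundspeed=86.2 kt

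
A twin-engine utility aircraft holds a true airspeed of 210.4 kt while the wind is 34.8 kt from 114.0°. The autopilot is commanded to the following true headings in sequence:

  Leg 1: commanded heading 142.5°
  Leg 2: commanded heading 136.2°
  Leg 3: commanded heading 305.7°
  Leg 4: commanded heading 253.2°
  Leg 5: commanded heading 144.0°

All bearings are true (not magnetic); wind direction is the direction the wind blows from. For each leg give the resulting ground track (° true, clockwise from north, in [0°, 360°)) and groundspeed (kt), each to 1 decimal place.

Leg 1: heading 142.5°; drift +5.3° → track 147.8°, groundspeed 180.6 kt
Leg 2: heading 136.2°; drift +4.2° → track 140.4°, groundspeed 178.7 kt
Leg 3: heading 305.7°; drift -1.7° → track 304.0°, groundspeed 244.6 kt
Leg 4: heading 253.2°; drift +5.5° → track 258.7°, groundspeed 237.8 kt
Leg 5: heading 144.0°; drift +5.5° → track 149.5°, groundspeed 181.1 kt

Leg 1: track=147.8°, groundspeed=180.6 kt
Leg 2: track=140.4°, groundspeed=178.7 kt
Leg 3: track=304.0°, groundspeed=244.6 kt
Leg 4: track=258.7°, groundspeed=237.8 kt
Leg 5: track=149.5°, groundspeed=181.1 kt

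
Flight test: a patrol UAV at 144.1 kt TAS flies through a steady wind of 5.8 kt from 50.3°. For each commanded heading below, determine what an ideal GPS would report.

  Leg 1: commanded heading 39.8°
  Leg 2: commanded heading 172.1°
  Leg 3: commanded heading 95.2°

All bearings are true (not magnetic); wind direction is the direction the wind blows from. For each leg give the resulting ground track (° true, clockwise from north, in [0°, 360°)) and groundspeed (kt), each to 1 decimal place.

Leg 1: heading 39.8°; drift -0.4° → track 39.4°, groundspeed 138.4 kt
Leg 2: heading 172.1°; drift +1.9° → track 174.0°, groundspeed 147.2 kt
Leg 3: heading 95.2°; drift +1.7° → track 96.9°, groundspeed 140.1 kt

Leg 1: track=39.4°, groundspeed=138.4 kt
Leg 2: track=174.0°, groundspeed=147.2 kt
Leg 3: track=96.9°, groundspeed=140.1 kt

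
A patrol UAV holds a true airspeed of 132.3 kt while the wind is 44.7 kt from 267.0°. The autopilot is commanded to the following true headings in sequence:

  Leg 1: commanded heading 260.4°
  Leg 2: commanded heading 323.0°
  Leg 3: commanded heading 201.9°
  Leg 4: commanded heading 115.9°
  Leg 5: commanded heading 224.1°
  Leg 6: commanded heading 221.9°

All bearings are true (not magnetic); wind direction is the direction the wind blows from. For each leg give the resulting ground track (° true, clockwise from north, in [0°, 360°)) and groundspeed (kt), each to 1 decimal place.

Leg 1: track=257.1°, groundspeed=88.0 kt
Leg 2: track=342.1°, groundspeed=113.5 kt
Leg 3: track=182.2°, groundspeed=120.5 kt
Leg 4: track=108.7°, groundspeed=172.8 kt
Leg 5: track=207.1°, groundspeed=104.1 kt
Leg 6: track=204.5°, groundspeed=105.6 kt

Leg 1: heading 260.4°; drift -3.3° → track 257.1°, groundspeed 88.0 kt
Leg 2: heading 323.0°; drift +19.1° → track 342.1°, groundspeed 113.5 kt
Leg 3: heading 201.9°; drift -19.7° → track 182.2°, groundspeed 120.5 kt
Leg 4: heading 115.9°; drift -7.2° → track 108.7°, groundspeed 172.8 kt
Leg 5: heading 224.1°; drift -17.0° → track 207.1°, groundspeed 104.1 kt
Leg 6: heading 221.9°; drift -17.4° → track 204.5°, groundspeed 105.6 kt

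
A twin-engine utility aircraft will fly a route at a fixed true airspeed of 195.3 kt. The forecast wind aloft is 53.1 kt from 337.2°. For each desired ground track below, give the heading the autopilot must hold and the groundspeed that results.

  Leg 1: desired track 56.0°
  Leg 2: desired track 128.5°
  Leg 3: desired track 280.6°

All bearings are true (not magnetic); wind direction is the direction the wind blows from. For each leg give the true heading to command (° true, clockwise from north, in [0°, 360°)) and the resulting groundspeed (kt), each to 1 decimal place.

Leg 1: desired track 56.0°; wind correction -15.5° → command heading 40.5°, groundspeed 177.9 kt
Leg 2: desired track 128.5°; wind correction -7.5° → command heading 121.0°, groundspeed 240.2 kt
Leg 3: desired track 280.6°; wind correction +13.1° → command heading 293.7°, groundspeed 161.0 kt

Leg 1: heading=40.5°, groundspeed=177.9 kt
Leg 2: heading=121.0°, groundspeed=240.2 kt
Leg 3: heading=293.7°, groundspeed=161.0 kt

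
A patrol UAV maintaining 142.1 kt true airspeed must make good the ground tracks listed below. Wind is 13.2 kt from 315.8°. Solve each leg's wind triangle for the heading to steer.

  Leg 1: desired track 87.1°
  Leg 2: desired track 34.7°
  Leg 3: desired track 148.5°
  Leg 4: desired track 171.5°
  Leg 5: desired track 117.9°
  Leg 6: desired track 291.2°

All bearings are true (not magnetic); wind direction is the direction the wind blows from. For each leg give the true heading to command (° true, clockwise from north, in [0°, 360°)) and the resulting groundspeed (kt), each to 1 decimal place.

Leg 1: heading=83.1°, groundspeed=150.5 kt
Leg 2: heading=29.5°, groundspeed=139.0 kt
Leg 3: heading=149.7°, groundspeed=154.9 kt
Leg 4: heading=174.6°, groundspeed=152.6 kt
Leg 5: heading=116.3°, groundspeed=154.6 kt
Leg 6: heading=293.4°, groundspeed=130.0 kt

Leg 1: desired track 87.1°; wind correction -4.0° → command heading 83.1°, groundspeed 150.5 kt
Leg 2: desired track 34.7°; wind correction -5.2° → command heading 29.5°, groundspeed 139.0 kt
Leg 3: desired track 148.5°; wind correction +1.2° → command heading 149.7°, groundspeed 154.9 kt
Leg 4: desired track 171.5°; wind correction +3.1° → command heading 174.6°, groundspeed 152.6 kt
Leg 5: desired track 117.9°; wind correction -1.6° → command heading 116.3°, groundspeed 154.6 kt
Leg 6: desired track 291.2°; wind correction +2.2° → command heading 293.4°, groundspeed 130.0 kt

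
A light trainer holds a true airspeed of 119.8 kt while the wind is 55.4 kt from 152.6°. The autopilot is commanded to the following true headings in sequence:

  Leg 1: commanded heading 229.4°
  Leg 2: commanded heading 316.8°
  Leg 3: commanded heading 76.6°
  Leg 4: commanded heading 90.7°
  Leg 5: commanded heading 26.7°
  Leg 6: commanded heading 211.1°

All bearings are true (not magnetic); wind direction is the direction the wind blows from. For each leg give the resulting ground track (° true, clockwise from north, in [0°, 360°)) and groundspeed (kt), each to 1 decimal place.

Leg 1: heading 229.4°; drift +26.7° → track 256.1°, groundspeed 120.0 kt
Leg 2: heading 316.8°; drift +5.0° → track 321.8°, groundspeed 173.8 kt
Leg 3: heading 76.6°; drift -26.8° → track 49.8°, groundspeed 119.2 kt
Leg 4: heading 90.7°; drift -27.5° → track 63.2°, groundspeed 105.7 kt
Leg 5: heading 26.7°; drift -16.4° → track 10.3°, groundspeed 158.8 kt
Leg 6: heading 211.1°; drift +27.5° → track 238.6°, groundspeed 102.4 kt

Leg 1: track=256.1°, groundspeed=120.0 kt
Leg 2: track=321.8°, groundspeed=173.8 kt
Leg 3: track=49.8°, groundspeed=119.2 kt
Leg 4: track=63.2°, groundspeed=105.7 kt
Leg 5: track=10.3°, groundspeed=158.8 kt
Leg 6: track=238.6°, groundspeed=102.4 kt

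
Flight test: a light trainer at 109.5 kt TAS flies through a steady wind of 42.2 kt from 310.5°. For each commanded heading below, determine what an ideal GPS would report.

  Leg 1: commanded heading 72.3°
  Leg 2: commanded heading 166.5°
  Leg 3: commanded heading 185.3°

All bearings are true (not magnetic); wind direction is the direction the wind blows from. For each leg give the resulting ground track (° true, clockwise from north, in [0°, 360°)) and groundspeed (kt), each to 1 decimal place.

Leg 1: heading 72.3°; drift +15.2° → track 87.5°, groundspeed 136.5 kt
Leg 2: heading 166.5°; drift -9.8° → track 156.7°, groundspeed 145.8 kt
Leg 3: heading 185.3°; drift -14.4° → track 170.9°, groundspeed 138.2 kt

Leg 1: track=87.5°, groundspeed=136.5 kt
Leg 2: track=156.7°, groundspeed=145.8 kt
Leg 3: track=170.9°, groundspeed=138.2 kt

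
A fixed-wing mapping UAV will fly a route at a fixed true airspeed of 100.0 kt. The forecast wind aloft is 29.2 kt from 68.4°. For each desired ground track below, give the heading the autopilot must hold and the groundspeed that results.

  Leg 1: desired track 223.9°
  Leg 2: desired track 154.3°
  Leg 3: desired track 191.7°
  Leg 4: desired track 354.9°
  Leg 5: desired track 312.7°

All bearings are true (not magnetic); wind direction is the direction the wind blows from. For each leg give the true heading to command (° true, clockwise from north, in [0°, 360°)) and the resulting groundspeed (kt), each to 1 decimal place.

Leg 1: desired track 223.9°; wind correction -7.0° → command heading 216.9°, groundspeed 125.8 kt
Leg 2: desired track 154.3°; wind correction -16.9° → command heading 137.4°, groundspeed 93.6 kt
Leg 3: desired track 191.7°; wind correction -14.1° → command heading 177.6°, groundspeed 113.0 kt
Leg 4: desired track 354.9°; wind correction +16.3° → command heading 11.2°, groundspeed 87.7 kt
Leg 5: desired track 312.7°; wind correction +15.3° → command heading 328.0°, groundspeed 109.1 kt

Leg 1: heading=216.9°, groundspeed=125.8 kt
Leg 2: heading=137.4°, groundspeed=93.6 kt
Leg 3: heading=177.6°, groundspeed=113.0 kt
Leg 4: heading=11.2°, groundspeed=87.7 kt
Leg 5: heading=328.0°, groundspeed=109.1 kt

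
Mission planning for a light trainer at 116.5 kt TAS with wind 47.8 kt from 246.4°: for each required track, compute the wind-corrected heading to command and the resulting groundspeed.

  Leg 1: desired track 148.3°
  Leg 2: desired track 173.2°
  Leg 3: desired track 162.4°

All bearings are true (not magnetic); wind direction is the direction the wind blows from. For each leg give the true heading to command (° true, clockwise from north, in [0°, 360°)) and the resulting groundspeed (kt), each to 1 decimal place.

Leg 1: desired track 148.3°; wind correction +24.0° → command heading 172.3°, groundspeed 113.2 kt
Leg 2: desired track 173.2°; wind correction +23.1° → command heading 196.3°, groundspeed 93.3 kt
Leg 3: desired track 162.4°; wind correction +24.1° → command heading 186.5°, groundspeed 101.4 kt

Leg 1: heading=172.3°, groundspeed=113.2 kt
Leg 2: heading=196.3°, groundspeed=93.3 kt
Leg 3: heading=186.5°, groundspeed=101.4 kt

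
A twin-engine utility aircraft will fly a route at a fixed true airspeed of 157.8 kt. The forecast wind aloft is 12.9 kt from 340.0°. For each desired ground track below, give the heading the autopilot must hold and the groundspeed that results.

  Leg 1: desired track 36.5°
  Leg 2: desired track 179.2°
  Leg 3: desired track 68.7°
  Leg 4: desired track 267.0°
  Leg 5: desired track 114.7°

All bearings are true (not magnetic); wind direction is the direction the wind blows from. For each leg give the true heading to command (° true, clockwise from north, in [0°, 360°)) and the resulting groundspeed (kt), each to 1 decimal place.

Leg 1: heading=32.6°, groundspeed=150.3 kt
Leg 2: heading=180.7°, groundspeed=169.9 kt
Leg 3: heading=64.0°, groundspeed=157.0 kt
Leg 4: heading=271.5°, groundspeed=153.5 kt
Leg 5: heading=111.4°, groundspeed=166.6 kt

Leg 1: desired track 36.5°; wind correction -3.9° → command heading 32.6°, groundspeed 150.3 kt
Leg 2: desired track 179.2°; wind correction +1.5° → command heading 180.7°, groundspeed 169.9 kt
Leg 3: desired track 68.7°; wind correction -4.7° → command heading 64.0°, groundspeed 157.0 kt
Leg 4: desired track 267.0°; wind correction +4.5° → command heading 271.5°, groundspeed 153.5 kt
Leg 5: desired track 114.7°; wind correction -3.3° → command heading 111.4°, groundspeed 166.6 kt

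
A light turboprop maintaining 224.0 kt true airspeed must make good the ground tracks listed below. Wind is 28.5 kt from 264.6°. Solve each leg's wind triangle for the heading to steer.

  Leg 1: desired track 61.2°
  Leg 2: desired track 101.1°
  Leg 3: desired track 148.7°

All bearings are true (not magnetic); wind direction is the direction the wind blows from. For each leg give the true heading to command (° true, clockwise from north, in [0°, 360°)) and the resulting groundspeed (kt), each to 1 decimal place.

Leg 1: heading=58.3°, groundspeed=249.9 kt
Leg 2: heading=103.2°, groundspeed=251.2 kt
Leg 3: heading=155.3°, groundspeed=235.0 kt

Leg 1: desired track 61.2°; wind correction -2.9° → command heading 58.3°, groundspeed 249.9 kt
Leg 2: desired track 101.1°; wind correction +2.1° → command heading 103.2°, groundspeed 251.2 kt
Leg 3: desired track 148.7°; wind correction +6.6° → command heading 155.3°, groundspeed 235.0 kt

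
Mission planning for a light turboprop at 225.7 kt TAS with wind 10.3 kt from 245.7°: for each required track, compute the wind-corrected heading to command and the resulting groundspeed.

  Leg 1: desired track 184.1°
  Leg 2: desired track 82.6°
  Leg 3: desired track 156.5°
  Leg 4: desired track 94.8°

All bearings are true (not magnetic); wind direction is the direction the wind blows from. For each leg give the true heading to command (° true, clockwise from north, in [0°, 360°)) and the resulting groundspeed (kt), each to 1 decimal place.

Leg 1: heading=186.4°, groundspeed=220.6 kt
Leg 2: heading=83.4°, groundspeed=235.5 kt
Leg 3: heading=159.1°, groundspeed=225.3 kt
Leg 4: heading=96.1°, groundspeed=234.6 kt

Leg 1: desired track 184.1°; wind correction +2.3° → command heading 186.4°, groundspeed 220.6 kt
Leg 2: desired track 82.6°; wind correction +0.8° → command heading 83.4°, groundspeed 235.5 kt
Leg 3: desired track 156.5°; wind correction +2.6° → command heading 159.1°, groundspeed 225.3 kt
Leg 4: desired track 94.8°; wind correction +1.3° → command heading 96.1°, groundspeed 234.6 kt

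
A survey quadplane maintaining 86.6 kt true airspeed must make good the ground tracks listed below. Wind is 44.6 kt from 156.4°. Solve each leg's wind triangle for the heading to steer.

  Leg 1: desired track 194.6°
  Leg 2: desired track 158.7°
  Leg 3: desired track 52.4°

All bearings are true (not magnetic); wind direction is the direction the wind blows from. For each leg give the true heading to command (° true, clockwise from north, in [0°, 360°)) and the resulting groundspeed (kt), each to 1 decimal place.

Leg 1: desired track 194.6°; wind correction -18.6° → command heading 176.0°, groundspeed 47.0 kt
Leg 2: desired track 158.7°; wind correction -1.2° → command heading 157.5°, groundspeed 42.0 kt
Leg 3: desired track 52.4°; wind correction +30.0° → command heading 82.4°, groundspeed 85.8 kt

Leg 1: heading=176.0°, groundspeed=47.0 kt
Leg 2: heading=157.5°, groundspeed=42.0 kt
Leg 3: heading=82.4°, groundspeed=85.8 kt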